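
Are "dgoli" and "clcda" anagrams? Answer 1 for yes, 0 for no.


Strings: "dgoli", "clcda"
Sorted first:  dgilo
Sorted second: accdl
Differ at position 0: 'd' vs 'a' => not anagrams

0


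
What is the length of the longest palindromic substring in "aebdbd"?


Input: "aebdbd"
Checking substrings for palindromes:
  [2:5] "bdb" (len 3) => palindrome
  [3:6] "dbd" (len 3) => palindrome
Longest palindromic substring: "bdb" with length 3

3


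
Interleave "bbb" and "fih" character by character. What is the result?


Interleaving "bbb" and "fih":
  Position 0: 'b' from first, 'f' from second => "bf"
  Position 1: 'b' from first, 'i' from second => "bi"
  Position 2: 'b' from first, 'h' from second => "bh"
Result: bfbibh

bfbibh


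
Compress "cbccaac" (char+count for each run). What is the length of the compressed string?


Input: cbccaac
Runs:
  'c' x 1 => "c1"
  'b' x 1 => "b1"
  'c' x 2 => "c2"
  'a' x 2 => "a2"
  'c' x 1 => "c1"
Compressed: "c1b1c2a2c1"
Compressed length: 10

10


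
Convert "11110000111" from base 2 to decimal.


Input: "11110000111" in base 2
Positional expansion:
  Digit '1' (value 1) x 2^10 = 1024
  Digit '1' (value 1) x 2^9 = 512
  Digit '1' (value 1) x 2^8 = 256
  Digit '1' (value 1) x 2^7 = 128
  Digit '0' (value 0) x 2^6 = 0
  Digit '0' (value 0) x 2^5 = 0
  Digit '0' (value 0) x 2^4 = 0
  Digit '0' (value 0) x 2^3 = 0
  Digit '1' (value 1) x 2^2 = 4
  Digit '1' (value 1) x 2^1 = 2
  Digit '1' (value 1) x 2^0 = 1
Sum = 1927

1927


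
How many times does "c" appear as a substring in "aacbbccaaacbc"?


Searching for "c" in "aacbbccaaacbc"
Scanning each position:
  Position 0: "a" => no
  Position 1: "a" => no
  Position 2: "c" => MATCH
  Position 3: "b" => no
  Position 4: "b" => no
  Position 5: "c" => MATCH
  Position 6: "c" => MATCH
  Position 7: "a" => no
  Position 8: "a" => no
  Position 9: "a" => no
  Position 10: "c" => MATCH
  Position 11: "b" => no
  Position 12: "c" => MATCH
Total occurrences: 5

5


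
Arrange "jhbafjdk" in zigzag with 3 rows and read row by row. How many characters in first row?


Zigzag "jhbafjdk" into 3 rows:
Placing characters:
  'j' => row 0
  'h' => row 1
  'b' => row 2
  'a' => row 1
  'f' => row 0
  'j' => row 1
  'd' => row 2
  'k' => row 1
Rows:
  Row 0: "jf"
  Row 1: "hajk"
  Row 2: "bd"
First row length: 2

2


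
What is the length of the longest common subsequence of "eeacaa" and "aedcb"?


LCS of "eeacaa" and "aedcb"
DP table:
           a    e    d    c    b
      0    0    0    0    0    0
  e   0    0    1    1    1    1
  e   0    0    1    1    1    1
  a   0    1    1    1    1    1
  c   0    1    1    1    2    2
  a   0    1    1    1    2    2
  a   0    1    1    1    2    2
LCS length = dp[6][5] = 2

2


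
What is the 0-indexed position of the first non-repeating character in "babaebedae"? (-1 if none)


Input: babaebedae
Character frequencies:
  'a': 3
  'b': 3
  'd': 1
  'e': 3
Scanning left to right for freq == 1:
  Position 0 ('b'): freq=3, skip
  Position 1 ('a'): freq=3, skip
  Position 2 ('b'): freq=3, skip
  Position 3 ('a'): freq=3, skip
  Position 4 ('e'): freq=3, skip
  Position 5 ('b'): freq=3, skip
  Position 6 ('e'): freq=3, skip
  Position 7 ('d'): unique! => answer = 7

7


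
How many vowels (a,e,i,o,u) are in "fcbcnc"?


Input: fcbcnc
Checking each character:
  'f' at position 0: consonant
  'c' at position 1: consonant
  'b' at position 2: consonant
  'c' at position 3: consonant
  'n' at position 4: consonant
  'c' at position 5: consonant
Total vowels: 0

0


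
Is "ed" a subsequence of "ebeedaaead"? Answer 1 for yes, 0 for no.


Check if "ed" is a subsequence of "ebeedaaead"
Greedy scan:
  Position 0 ('e'): matches sub[0] = 'e'
  Position 1 ('b'): no match needed
  Position 2 ('e'): no match needed
  Position 3 ('e'): no match needed
  Position 4 ('d'): matches sub[1] = 'd'
  Position 5 ('a'): no match needed
  Position 6 ('a'): no match needed
  Position 7 ('e'): no match needed
  Position 8 ('a'): no match needed
  Position 9 ('d'): no match needed
All 2 characters matched => is a subsequence

1


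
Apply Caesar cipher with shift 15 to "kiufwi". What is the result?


Caesar cipher: shift "kiufwi" by 15
  'k' (pos 10) + 15 = pos 25 = 'z'
  'i' (pos 8) + 15 = pos 23 = 'x'
  'u' (pos 20) + 15 = pos 9 = 'j'
  'f' (pos 5) + 15 = pos 20 = 'u'
  'w' (pos 22) + 15 = pos 11 = 'l'
  'i' (pos 8) + 15 = pos 23 = 'x'
Result: zxjulx

zxjulx


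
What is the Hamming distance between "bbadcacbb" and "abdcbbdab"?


Comparing "bbadcacbb" and "abdcbbdab" position by position:
  Position 0: 'b' vs 'a' => differ
  Position 1: 'b' vs 'b' => same
  Position 2: 'a' vs 'd' => differ
  Position 3: 'd' vs 'c' => differ
  Position 4: 'c' vs 'b' => differ
  Position 5: 'a' vs 'b' => differ
  Position 6: 'c' vs 'd' => differ
  Position 7: 'b' vs 'a' => differ
  Position 8: 'b' vs 'b' => same
Total differences (Hamming distance): 7

7


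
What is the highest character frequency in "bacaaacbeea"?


Input: bacaaacbeea
Character counts:
  'a': 5
  'b': 2
  'c': 2
  'e': 2
Maximum frequency: 5

5


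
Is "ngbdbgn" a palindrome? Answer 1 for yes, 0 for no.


Input: ngbdbgn
Reversed: ngbdbgn
  Compare pos 0 ('n') with pos 6 ('n'): match
  Compare pos 1 ('g') with pos 5 ('g'): match
  Compare pos 2 ('b') with pos 4 ('b'): match
Result: palindrome

1


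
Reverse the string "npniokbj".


Input: npniokbj
Reading characters right to left:
  Position 7: 'j'
  Position 6: 'b'
  Position 5: 'k'
  Position 4: 'o'
  Position 3: 'i'
  Position 2: 'n'
  Position 1: 'p'
  Position 0: 'n'
Reversed: jbkoinpn

jbkoinpn


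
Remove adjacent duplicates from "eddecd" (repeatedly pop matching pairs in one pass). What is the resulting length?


Input: eddecd
Stack-based adjacent duplicate removal:
  Read 'e': push. Stack: e
  Read 'd': push. Stack: ed
  Read 'd': matches stack top 'd' => pop. Stack: e
  Read 'e': matches stack top 'e' => pop. Stack: (empty)
  Read 'c': push. Stack: c
  Read 'd': push. Stack: cd
Final stack: "cd" (length 2)

2


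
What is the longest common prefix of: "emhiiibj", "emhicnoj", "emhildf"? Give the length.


Words: emhiiibj, emhicnoj, emhildf
  Position 0: all 'e' => match
  Position 1: all 'm' => match
  Position 2: all 'h' => match
  Position 3: all 'i' => match
  Position 4: ('i', 'c', 'l') => mismatch, stop
LCP = "emhi" (length 4)

4


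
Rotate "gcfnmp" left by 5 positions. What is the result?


Input: "gcfnmp", rotate left by 5
First 5 characters: "gcfnm"
Remaining characters: "p"
Concatenate remaining + first: "p" + "gcfnm" = "pgcfnm"

pgcfnm


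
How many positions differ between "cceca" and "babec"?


Comparing "cceca" and "babec" position by position:
  Position 0: 'c' vs 'b' => DIFFER
  Position 1: 'c' vs 'a' => DIFFER
  Position 2: 'e' vs 'b' => DIFFER
  Position 3: 'c' vs 'e' => DIFFER
  Position 4: 'a' vs 'c' => DIFFER
Positions that differ: 5

5


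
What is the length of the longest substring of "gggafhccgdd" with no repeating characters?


Input: "gggafhccgdd"
Sliding window (track last position of each char):
  Position 0 ('g'): window [0,0] length 1 -- new best
  Position 1 ('g'): repeat (last at 0), move window start to 1
  Position 1 ('g'): window [1,1] length 1
  Position 2 ('g'): repeat (last at 1), move window start to 2
  Position 2 ('g'): window [2,2] length 1
  Position 3 ('a'): window [2,3] length 2 -- new best
  Position 4 ('f'): window [2,4] length 3 -- new best
  Position 5 ('h'): window [2,5] length 4 -- new best
  Position 6 ('c'): window [2,6] length 5 -- new best
  Position 7 ('c'): repeat (last at 6), move window start to 7
  Position 7 ('c'): window [7,7] length 1
  Position 8 ('g'): window [7,8] length 2
  Position 9 ('d'): window [7,9] length 3
  Position 10 ('d'): repeat (last at 9), move window start to 10
  Position 10 ('d'): window [10,10] length 1
Longest substring with no repeats: "gafhc" with length 5

5


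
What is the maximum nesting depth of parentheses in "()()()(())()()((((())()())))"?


Input: "()()()(())()()((((())()())))"
Tracking depth:
  Position 0 '(': depth becomes 1
  Position 1 ')': depth becomes 0
  Position 2 '(': depth becomes 1
  Position 3 ')': depth becomes 0
  Position 4 '(': depth becomes 1
  Position 5 ')': depth becomes 0
  Position 6 '(': depth becomes 1
  Position 7 '(': depth becomes 2
  Position 8 ')': depth becomes 1
  Position 9 ')': depth becomes 0
  Position 10 '(': depth becomes 1
  Position 11 ')': depth becomes 0
  Position 12 '(': depth becomes 1
  Position 13 ')': depth becomes 0
  Position 14 '(': depth becomes 1
  Position 15 '(': depth becomes 2
  Position 16 '(': depth becomes 3
  Position 17 '(': depth becomes 4
  Position 18 '(': depth becomes 5
  Position 19 ')': depth becomes 4
  Position 20 ')': depth becomes 3
  Position 21 '(': depth becomes 4
  Position 22 ')': depth becomes 3
  Position 23 '(': depth becomes 4
  Position 24 ')': depth becomes 3
  Position 25 ')': depth becomes 2
  Position 26 ')': depth becomes 1
  Position 27 ')': depth becomes 0
Maximum depth reached: 5

5


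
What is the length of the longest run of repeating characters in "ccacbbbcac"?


Input: "ccacbbbcac"
Scanning for longest run:
  Position 1 ('c'): continues run of 'c', length=2
  Position 2 ('a'): new char, reset run to 1
  Position 3 ('c'): new char, reset run to 1
  Position 4 ('b'): new char, reset run to 1
  Position 5 ('b'): continues run of 'b', length=2
  Position 6 ('b'): continues run of 'b', length=3
  Position 7 ('c'): new char, reset run to 1
  Position 8 ('a'): new char, reset run to 1
  Position 9 ('c'): new char, reset run to 1
Longest run: 'b' with length 3

3


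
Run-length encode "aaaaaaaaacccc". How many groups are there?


Input: aaaaaaaaacccc
Scanning for consecutive runs:
  Group 1: 'a' x 9 (positions 0-8)
  Group 2: 'c' x 4 (positions 9-12)
Total groups: 2

2


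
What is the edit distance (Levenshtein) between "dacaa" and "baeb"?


Computing edit distance: "dacaa" -> "baeb"
DP table:
           b    a    e    b
      0    1    2    3    4
  d   1    1    2    3    4
  a   2    2    1    2    3
  c   3    3    2    2    3
  a   4    4    3    3    3
  a   5    5    4    4    4
Edit distance = dp[5][4] = 4

4


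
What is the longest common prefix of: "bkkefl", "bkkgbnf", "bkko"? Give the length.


Words: bkkefl, bkkgbnf, bkko
  Position 0: all 'b' => match
  Position 1: all 'k' => match
  Position 2: all 'k' => match
  Position 3: ('e', 'g', 'o') => mismatch, stop
LCP = "bkk" (length 3)

3


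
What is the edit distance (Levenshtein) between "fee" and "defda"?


Computing edit distance: "fee" -> "defda"
DP table:
           d    e    f    d    a
      0    1    2    3    4    5
  f   1    1    2    2    3    4
  e   2    2    1    2    3    4
  e   3    3    2    2    3    4
Edit distance = dp[3][5] = 4

4


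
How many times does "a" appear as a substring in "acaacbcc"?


Searching for "a" in "acaacbcc"
Scanning each position:
  Position 0: "a" => MATCH
  Position 1: "c" => no
  Position 2: "a" => MATCH
  Position 3: "a" => MATCH
  Position 4: "c" => no
  Position 5: "b" => no
  Position 6: "c" => no
  Position 7: "c" => no
Total occurrences: 3

3


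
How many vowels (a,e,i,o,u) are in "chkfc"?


Input: chkfc
Checking each character:
  'c' at position 0: consonant
  'h' at position 1: consonant
  'k' at position 2: consonant
  'f' at position 3: consonant
  'c' at position 4: consonant
Total vowels: 0

0


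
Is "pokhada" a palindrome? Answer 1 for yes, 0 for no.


Input: pokhada
Reversed: adahkop
  Compare pos 0 ('p') with pos 6 ('a'): MISMATCH
  Compare pos 1 ('o') with pos 5 ('d'): MISMATCH
  Compare pos 2 ('k') with pos 4 ('a'): MISMATCH
Result: not a palindrome

0


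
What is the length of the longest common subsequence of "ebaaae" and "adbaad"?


LCS of "ebaaae" and "adbaad"
DP table:
           a    d    b    a    a    d
      0    0    0    0    0    0    0
  e   0    0    0    0    0    0    0
  b   0    0    0    1    1    1    1
  a   0    1    1    1    2    2    2
  a   0    1    1    1    2    3    3
  a   0    1    1    1    2    3    3
  e   0    1    1    1    2    3    3
LCS length = dp[6][6] = 3

3


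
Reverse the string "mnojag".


Input: mnojag
Reading characters right to left:
  Position 5: 'g'
  Position 4: 'a'
  Position 3: 'j'
  Position 2: 'o'
  Position 1: 'n'
  Position 0: 'm'
Reversed: gajonm

gajonm


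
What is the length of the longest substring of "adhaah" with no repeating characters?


Input: "adhaah"
Sliding window (track last position of each char):
  Position 0 ('a'): window [0,0] length 1 -- new best
  Position 1 ('d'): window [0,1] length 2 -- new best
  Position 2 ('h'): window [0,2] length 3 -- new best
  Position 3 ('a'): repeat (last at 0), move window start to 1
  Position 3 ('a'): window [1,3] length 3
  Position 4 ('a'): repeat (last at 3), move window start to 4
  Position 4 ('a'): window [4,4] length 1
  Position 5 ('h'): window [4,5] length 2
Longest substring with no repeats: "adh" with length 3

3


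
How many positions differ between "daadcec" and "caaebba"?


Comparing "daadcec" and "caaebba" position by position:
  Position 0: 'd' vs 'c' => DIFFER
  Position 1: 'a' vs 'a' => same
  Position 2: 'a' vs 'a' => same
  Position 3: 'd' vs 'e' => DIFFER
  Position 4: 'c' vs 'b' => DIFFER
  Position 5: 'e' vs 'b' => DIFFER
  Position 6: 'c' vs 'a' => DIFFER
Positions that differ: 5

5


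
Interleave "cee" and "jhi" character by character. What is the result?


Interleaving "cee" and "jhi":
  Position 0: 'c' from first, 'j' from second => "cj"
  Position 1: 'e' from first, 'h' from second => "eh"
  Position 2: 'e' from first, 'i' from second => "ei"
Result: cjehei

cjehei


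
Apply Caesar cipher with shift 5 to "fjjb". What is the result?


Caesar cipher: shift "fjjb" by 5
  'f' (pos 5) + 5 = pos 10 = 'k'
  'j' (pos 9) + 5 = pos 14 = 'o'
  'j' (pos 9) + 5 = pos 14 = 'o'
  'b' (pos 1) + 5 = pos 6 = 'g'
Result: koog

koog


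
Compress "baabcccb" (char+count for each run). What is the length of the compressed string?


Input: baabcccb
Runs:
  'b' x 1 => "b1"
  'a' x 2 => "a2"
  'b' x 1 => "b1"
  'c' x 3 => "c3"
  'b' x 1 => "b1"
Compressed: "b1a2b1c3b1"
Compressed length: 10

10


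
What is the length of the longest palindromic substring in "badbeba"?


Input: "badbeba"
Checking substrings for palindromes:
  [3:6] "beb" (len 3) => palindrome
Longest palindromic substring: "beb" with length 3

3


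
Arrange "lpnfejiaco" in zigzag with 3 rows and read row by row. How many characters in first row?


Zigzag "lpnfejiaco" into 3 rows:
Placing characters:
  'l' => row 0
  'p' => row 1
  'n' => row 2
  'f' => row 1
  'e' => row 0
  'j' => row 1
  'i' => row 2
  'a' => row 1
  'c' => row 0
  'o' => row 1
Rows:
  Row 0: "lec"
  Row 1: "pfjao"
  Row 2: "ni"
First row length: 3

3


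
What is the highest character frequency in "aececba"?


Input: aececba
Character counts:
  'a': 2
  'b': 1
  'c': 2
  'e': 2
Maximum frequency: 2

2


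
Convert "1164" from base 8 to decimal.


Input: "1164" in base 8
Positional expansion:
  Digit '1' (value 1) x 8^3 = 512
  Digit '1' (value 1) x 8^2 = 64
  Digit '6' (value 6) x 8^1 = 48
  Digit '4' (value 4) x 8^0 = 4
Sum = 628

628


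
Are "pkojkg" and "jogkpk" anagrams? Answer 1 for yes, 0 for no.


Strings: "pkojkg", "jogkpk"
Sorted first:  gjkkop
Sorted second: gjkkop
Sorted forms match => anagrams

1


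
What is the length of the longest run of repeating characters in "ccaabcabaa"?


Input: "ccaabcabaa"
Scanning for longest run:
  Position 1 ('c'): continues run of 'c', length=2
  Position 2 ('a'): new char, reset run to 1
  Position 3 ('a'): continues run of 'a', length=2
  Position 4 ('b'): new char, reset run to 1
  Position 5 ('c'): new char, reset run to 1
  Position 6 ('a'): new char, reset run to 1
  Position 7 ('b'): new char, reset run to 1
  Position 8 ('a'): new char, reset run to 1
  Position 9 ('a'): continues run of 'a', length=2
Longest run: 'c' with length 2

2


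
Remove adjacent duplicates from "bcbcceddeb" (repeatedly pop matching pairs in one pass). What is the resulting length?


Input: bcbcceddeb
Stack-based adjacent duplicate removal:
  Read 'b': push. Stack: b
  Read 'c': push. Stack: bc
  Read 'b': push. Stack: bcb
  Read 'c': push. Stack: bcbc
  Read 'c': matches stack top 'c' => pop. Stack: bcb
  Read 'e': push. Stack: bcbe
  Read 'd': push. Stack: bcbed
  Read 'd': matches stack top 'd' => pop. Stack: bcbe
  Read 'e': matches stack top 'e' => pop. Stack: bcb
  Read 'b': matches stack top 'b' => pop. Stack: bc
Final stack: "bc" (length 2)

2


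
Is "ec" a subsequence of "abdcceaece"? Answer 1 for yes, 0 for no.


Check if "ec" is a subsequence of "abdcceaece"
Greedy scan:
  Position 0 ('a'): no match needed
  Position 1 ('b'): no match needed
  Position 2 ('d'): no match needed
  Position 3 ('c'): no match needed
  Position 4 ('c'): no match needed
  Position 5 ('e'): matches sub[0] = 'e'
  Position 6 ('a'): no match needed
  Position 7 ('e'): no match needed
  Position 8 ('c'): matches sub[1] = 'c'
  Position 9 ('e'): no match needed
All 2 characters matched => is a subsequence

1


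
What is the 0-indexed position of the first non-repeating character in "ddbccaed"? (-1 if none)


Input: ddbccaed
Character frequencies:
  'a': 1
  'b': 1
  'c': 2
  'd': 3
  'e': 1
Scanning left to right for freq == 1:
  Position 0 ('d'): freq=3, skip
  Position 1 ('d'): freq=3, skip
  Position 2 ('b'): unique! => answer = 2

2


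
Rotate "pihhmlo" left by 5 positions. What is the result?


Input: "pihhmlo", rotate left by 5
First 5 characters: "pihhm"
Remaining characters: "lo"
Concatenate remaining + first: "lo" + "pihhm" = "lopihhm"

lopihhm


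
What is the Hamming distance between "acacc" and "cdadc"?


Comparing "acacc" and "cdadc" position by position:
  Position 0: 'a' vs 'c' => differ
  Position 1: 'c' vs 'd' => differ
  Position 2: 'a' vs 'a' => same
  Position 3: 'c' vs 'd' => differ
  Position 4: 'c' vs 'c' => same
Total differences (Hamming distance): 3

3


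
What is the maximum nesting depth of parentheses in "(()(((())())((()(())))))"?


Input: "(()(((())())((()(())))))"
Tracking depth:
  Position 0 '(': depth becomes 1
  Position 1 '(': depth becomes 2
  Position 2 ')': depth becomes 1
  Position 3 '(': depth becomes 2
  Position 4 '(': depth becomes 3
  Position 5 '(': depth becomes 4
  Position 6 '(': depth becomes 5
  Position 7 ')': depth becomes 4
  Position 8 ')': depth becomes 3
  Position 9 '(': depth becomes 4
  Position 10 ')': depth becomes 3
  Position 11 ')': depth becomes 2
  Position 12 '(': depth becomes 3
  Position 13 '(': depth becomes 4
  Position 14 '(': depth becomes 5
  Position 15 ')': depth becomes 4
  Position 16 '(': depth becomes 5
  Position 17 '(': depth becomes 6
  Position 18 ')': depth becomes 5
  Position 19 ')': depth becomes 4
  Position 20 ')': depth becomes 3
  Position 21 ')': depth becomes 2
  Position 22 ')': depth becomes 1
  Position 23 ')': depth becomes 0
Maximum depth reached: 6

6


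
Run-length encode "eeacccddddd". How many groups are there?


Input: eeacccddddd
Scanning for consecutive runs:
  Group 1: 'e' x 2 (positions 0-1)
  Group 2: 'a' x 1 (positions 2-2)
  Group 3: 'c' x 3 (positions 3-5)
  Group 4: 'd' x 5 (positions 6-10)
Total groups: 4

4


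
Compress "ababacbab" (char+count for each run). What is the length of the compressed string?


Input: ababacbab
Runs:
  'a' x 1 => "a1"
  'b' x 1 => "b1"
  'a' x 1 => "a1"
  'b' x 1 => "b1"
  'a' x 1 => "a1"
  'c' x 1 => "c1"
  'b' x 1 => "b1"
  'a' x 1 => "a1"
  'b' x 1 => "b1"
Compressed: "a1b1a1b1a1c1b1a1b1"
Compressed length: 18

18


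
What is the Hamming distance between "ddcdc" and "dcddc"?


Comparing "ddcdc" and "dcddc" position by position:
  Position 0: 'd' vs 'd' => same
  Position 1: 'd' vs 'c' => differ
  Position 2: 'c' vs 'd' => differ
  Position 3: 'd' vs 'd' => same
  Position 4: 'c' vs 'c' => same
Total differences (Hamming distance): 2

2


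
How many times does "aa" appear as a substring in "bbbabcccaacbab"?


Searching for "aa" in "bbbabcccaacbab"
Scanning each position:
  Position 0: "bb" => no
  Position 1: "bb" => no
  Position 2: "ba" => no
  Position 3: "ab" => no
  Position 4: "bc" => no
  Position 5: "cc" => no
  Position 6: "cc" => no
  Position 7: "ca" => no
  Position 8: "aa" => MATCH
  Position 9: "ac" => no
  Position 10: "cb" => no
  Position 11: "ba" => no
  Position 12: "ab" => no
Total occurrences: 1

1


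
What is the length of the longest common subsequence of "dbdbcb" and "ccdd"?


LCS of "dbdbcb" and "ccdd"
DP table:
           c    c    d    d
      0    0    0    0    0
  d   0    0    0    1    1
  b   0    0    0    1    1
  d   0    0    0    1    2
  b   0    0    0    1    2
  c   0    1    1    1    2
  b   0    1    1    1    2
LCS length = dp[6][4] = 2

2


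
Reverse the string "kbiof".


Input: kbiof
Reading characters right to left:
  Position 4: 'f'
  Position 3: 'o'
  Position 2: 'i'
  Position 1: 'b'
  Position 0: 'k'
Reversed: foibk

foibk


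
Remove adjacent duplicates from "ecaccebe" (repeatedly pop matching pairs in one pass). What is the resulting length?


Input: ecaccebe
Stack-based adjacent duplicate removal:
  Read 'e': push. Stack: e
  Read 'c': push. Stack: ec
  Read 'a': push. Stack: eca
  Read 'c': push. Stack: ecac
  Read 'c': matches stack top 'c' => pop. Stack: eca
  Read 'e': push. Stack: ecae
  Read 'b': push. Stack: ecaeb
  Read 'e': push. Stack: ecaebe
Final stack: "ecaebe" (length 6)

6


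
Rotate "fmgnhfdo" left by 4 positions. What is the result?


Input: "fmgnhfdo", rotate left by 4
First 4 characters: "fmgn"
Remaining characters: "hfdo"
Concatenate remaining + first: "hfdo" + "fmgn" = "hfdofmgn"

hfdofmgn


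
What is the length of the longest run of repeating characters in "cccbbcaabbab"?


Input: "cccbbcaabbab"
Scanning for longest run:
  Position 1 ('c'): continues run of 'c', length=2
  Position 2 ('c'): continues run of 'c', length=3
  Position 3 ('b'): new char, reset run to 1
  Position 4 ('b'): continues run of 'b', length=2
  Position 5 ('c'): new char, reset run to 1
  Position 6 ('a'): new char, reset run to 1
  Position 7 ('a'): continues run of 'a', length=2
  Position 8 ('b'): new char, reset run to 1
  Position 9 ('b'): continues run of 'b', length=2
  Position 10 ('a'): new char, reset run to 1
  Position 11 ('b'): new char, reset run to 1
Longest run: 'c' with length 3

3


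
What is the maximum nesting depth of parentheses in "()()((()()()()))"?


Input: "()()((()()()()))"
Tracking depth:
  Position 0 '(': depth becomes 1
  Position 1 ')': depth becomes 0
  Position 2 '(': depth becomes 1
  Position 3 ')': depth becomes 0
  Position 4 '(': depth becomes 1
  Position 5 '(': depth becomes 2
  Position 6 '(': depth becomes 3
  Position 7 ')': depth becomes 2
  Position 8 '(': depth becomes 3
  Position 9 ')': depth becomes 2
  Position 10 '(': depth becomes 3
  Position 11 ')': depth becomes 2
  Position 12 '(': depth becomes 3
  Position 13 ')': depth becomes 2
  Position 14 ')': depth becomes 1
  Position 15 ')': depth becomes 0
Maximum depth reached: 3

3


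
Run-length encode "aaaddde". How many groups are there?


Input: aaaddde
Scanning for consecutive runs:
  Group 1: 'a' x 3 (positions 0-2)
  Group 2: 'd' x 3 (positions 3-5)
  Group 3: 'e' x 1 (positions 6-6)
Total groups: 3

3


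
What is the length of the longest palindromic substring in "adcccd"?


Input: "adcccd"
Checking substrings for palindromes:
  [1:6] "dcccd" (len 5) => palindrome
  [2:5] "ccc" (len 3) => palindrome
  [2:4] "cc" (len 2) => palindrome
  [3:5] "cc" (len 2) => palindrome
Longest palindromic substring: "dcccd" with length 5

5


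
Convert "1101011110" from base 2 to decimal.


Input: "1101011110" in base 2
Positional expansion:
  Digit '1' (value 1) x 2^9 = 512
  Digit '1' (value 1) x 2^8 = 256
  Digit '0' (value 0) x 2^7 = 0
  Digit '1' (value 1) x 2^6 = 64
  Digit '0' (value 0) x 2^5 = 0
  Digit '1' (value 1) x 2^4 = 16
  Digit '1' (value 1) x 2^3 = 8
  Digit '1' (value 1) x 2^2 = 4
  Digit '1' (value 1) x 2^1 = 2
  Digit '0' (value 0) x 2^0 = 0
Sum = 862

862


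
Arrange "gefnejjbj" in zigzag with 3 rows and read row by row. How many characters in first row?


Zigzag "gefnejjbj" into 3 rows:
Placing characters:
  'g' => row 0
  'e' => row 1
  'f' => row 2
  'n' => row 1
  'e' => row 0
  'j' => row 1
  'j' => row 2
  'b' => row 1
  'j' => row 0
Rows:
  Row 0: "gej"
  Row 1: "enjb"
  Row 2: "fj"
First row length: 3

3


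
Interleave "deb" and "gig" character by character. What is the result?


Interleaving "deb" and "gig":
  Position 0: 'd' from first, 'g' from second => "dg"
  Position 1: 'e' from first, 'i' from second => "ei"
  Position 2: 'b' from first, 'g' from second => "bg"
Result: dgeibg

dgeibg


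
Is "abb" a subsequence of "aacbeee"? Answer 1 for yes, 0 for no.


Check if "abb" is a subsequence of "aacbeee"
Greedy scan:
  Position 0 ('a'): matches sub[0] = 'a'
  Position 1 ('a'): no match needed
  Position 2 ('c'): no match needed
  Position 3 ('b'): matches sub[1] = 'b'
  Position 4 ('e'): no match needed
  Position 5 ('e'): no match needed
  Position 6 ('e'): no match needed
Only matched 2/3 characters => not a subsequence

0


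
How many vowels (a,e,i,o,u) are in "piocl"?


Input: piocl
Checking each character:
  'p' at position 0: consonant
  'i' at position 1: vowel (running total: 1)
  'o' at position 2: vowel (running total: 2)
  'c' at position 3: consonant
  'l' at position 4: consonant
Total vowels: 2

2


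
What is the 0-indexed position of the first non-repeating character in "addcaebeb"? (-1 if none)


Input: addcaebeb
Character frequencies:
  'a': 2
  'b': 2
  'c': 1
  'd': 2
  'e': 2
Scanning left to right for freq == 1:
  Position 0 ('a'): freq=2, skip
  Position 1 ('d'): freq=2, skip
  Position 2 ('d'): freq=2, skip
  Position 3 ('c'): unique! => answer = 3

3


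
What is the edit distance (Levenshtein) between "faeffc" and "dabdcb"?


Computing edit distance: "faeffc" -> "dabdcb"
DP table:
           d    a    b    d    c    b
      0    1    2    3    4    5    6
  f   1    1    2    3    4    5    6
  a   2    2    1    2    3    4    5
  e   3    3    2    2    3    4    5
  f   4    4    3    3    3    4    5
  f   5    5    4    4    4    4    5
  c   6    6    5    5    5    4    5
Edit distance = dp[6][6] = 5

5


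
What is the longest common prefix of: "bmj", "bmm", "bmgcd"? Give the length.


Words: bmj, bmm, bmgcd
  Position 0: all 'b' => match
  Position 1: all 'm' => match
  Position 2: ('j', 'm', 'g') => mismatch, stop
LCP = "bm" (length 2)

2


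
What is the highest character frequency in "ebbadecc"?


Input: ebbadecc
Character counts:
  'a': 1
  'b': 2
  'c': 2
  'd': 1
  'e': 2
Maximum frequency: 2

2


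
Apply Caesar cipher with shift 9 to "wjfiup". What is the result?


Caesar cipher: shift "wjfiup" by 9
  'w' (pos 22) + 9 = pos 5 = 'f'
  'j' (pos 9) + 9 = pos 18 = 's'
  'f' (pos 5) + 9 = pos 14 = 'o'
  'i' (pos 8) + 9 = pos 17 = 'r'
  'u' (pos 20) + 9 = pos 3 = 'd'
  'p' (pos 15) + 9 = pos 24 = 'y'
Result: fsordy

fsordy


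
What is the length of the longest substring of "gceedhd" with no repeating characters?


Input: "gceedhd"
Sliding window (track last position of each char):
  Position 0 ('g'): window [0,0] length 1 -- new best
  Position 1 ('c'): window [0,1] length 2 -- new best
  Position 2 ('e'): window [0,2] length 3 -- new best
  Position 3 ('e'): repeat (last at 2), move window start to 3
  Position 3 ('e'): window [3,3] length 1
  Position 4 ('d'): window [3,4] length 2
  Position 5 ('h'): window [3,5] length 3
  Position 6 ('d'): repeat (last at 4), move window start to 5
  Position 6 ('d'): window [5,6] length 2
Longest substring with no repeats: "gce" with length 3

3


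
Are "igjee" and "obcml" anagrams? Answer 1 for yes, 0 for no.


Strings: "igjee", "obcml"
Sorted first:  eegij
Sorted second: bclmo
Differ at position 0: 'e' vs 'b' => not anagrams

0


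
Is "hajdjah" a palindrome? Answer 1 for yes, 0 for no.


Input: hajdjah
Reversed: hajdjah
  Compare pos 0 ('h') with pos 6 ('h'): match
  Compare pos 1 ('a') with pos 5 ('a'): match
  Compare pos 2 ('j') with pos 4 ('j'): match
Result: palindrome

1


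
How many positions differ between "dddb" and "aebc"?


Comparing "dddb" and "aebc" position by position:
  Position 0: 'd' vs 'a' => DIFFER
  Position 1: 'd' vs 'e' => DIFFER
  Position 2: 'd' vs 'b' => DIFFER
  Position 3: 'b' vs 'c' => DIFFER
Positions that differ: 4

4


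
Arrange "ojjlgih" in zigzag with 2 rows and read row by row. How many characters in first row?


Zigzag "ojjlgih" into 2 rows:
Placing characters:
  'o' => row 0
  'j' => row 1
  'j' => row 0
  'l' => row 1
  'g' => row 0
  'i' => row 1
  'h' => row 0
Rows:
  Row 0: "ojgh"
  Row 1: "jli"
First row length: 4

4


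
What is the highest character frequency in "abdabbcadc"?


Input: abdabbcadc
Character counts:
  'a': 3
  'b': 3
  'c': 2
  'd': 2
Maximum frequency: 3

3


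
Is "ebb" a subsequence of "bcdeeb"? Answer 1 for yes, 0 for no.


Check if "ebb" is a subsequence of "bcdeeb"
Greedy scan:
  Position 0 ('b'): no match needed
  Position 1 ('c'): no match needed
  Position 2 ('d'): no match needed
  Position 3 ('e'): matches sub[0] = 'e'
  Position 4 ('e'): no match needed
  Position 5 ('b'): matches sub[1] = 'b'
Only matched 2/3 characters => not a subsequence

0


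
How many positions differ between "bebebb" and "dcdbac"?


Comparing "bebebb" and "dcdbac" position by position:
  Position 0: 'b' vs 'd' => DIFFER
  Position 1: 'e' vs 'c' => DIFFER
  Position 2: 'b' vs 'd' => DIFFER
  Position 3: 'e' vs 'b' => DIFFER
  Position 4: 'b' vs 'a' => DIFFER
  Position 5: 'b' vs 'c' => DIFFER
Positions that differ: 6

6


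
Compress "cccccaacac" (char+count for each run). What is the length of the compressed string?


Input: cccccaacac
Runs:
  'c' x 5 => "c5"
  'a' x 2 => "a2"
  'c' x 1 => "c1"
  'a' x 1 => "a1"
  'c' x 1 => "c1"
Compressed: "c5a2c1a1c1"
Compressed length: 10

10


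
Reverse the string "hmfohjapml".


Input: hmfohjapml
Reading characters right to left:
  Position 9: 'l'
  Position 8: 'm'
  Position 7: 'p'
  Position 6: 'a'
  Position 5: 'j'
  Position 4: 'h'
  Position 3: 'o'
  Position 2: 'f'
  Position 1: 'm'
  Position 0: 'h'
Reversed: lmpajhofmh

lmpajhofmh


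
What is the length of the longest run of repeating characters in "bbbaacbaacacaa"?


Input: "bbbaacbaacacaa"
Scanning for longest run:
  Position 1 ('b'): continues run of 'b', length=2
  Position 2 ('b'): continues run of 'b', length=3
  Position 3 ('a'): new char, reset run to 1
  Position 4 ('a'): continues run of 'a', length=2
  Position 5 ('c'): new char, reset run to 1
  Position 6 ('b'): new char, reset run to 1
  Position 7 ('a'): new char, reset run to 1
  Position 8 ('a'): continues run of 'a', length=2
  Position 9 ('c'): new char, reset run to 1
  Position 10 ('a'): new char, reset run to 1
  Position 11 ('c'): new char, reset run to 1
  Position 12 ('a'): new char, reset run to 1
  Position 13 ('a'): continues run of 'a', length=2
Longest run: 'b' with length 3

3


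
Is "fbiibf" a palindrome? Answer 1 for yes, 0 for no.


Input: fbiibf
Reversed: fbiibf
  Compare pos 0 ('f') with pos 5 ('f'): match
  Compare pos 1 ('b') with pos 4 ('b'): match
  Compare pos 2 ('i') with pos 3 ('i'): match
Result: palindrome

1


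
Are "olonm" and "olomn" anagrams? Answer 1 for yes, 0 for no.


Strings: "olonm", "olomn"
Sorted first:  lmnoo
Sorted second: lmnoo
Sorted forms match => anagrams

1


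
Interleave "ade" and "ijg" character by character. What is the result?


Interleaving "ade" and "ijg":
  Position 0: 'a' from first, 'i' from second => "ai"
  Position 1: 'd' from first, 'j' from second => "dj"
  Position 2: 'e' from first, 'g' from second => "eg"
Result: aidjeg

aidjeg


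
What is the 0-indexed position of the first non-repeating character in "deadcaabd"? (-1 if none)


Input: deadcaabd
Character frequencies:
  'a': 3
  'b': 1
  'c': 1
  'd': 3
  'e': 1
Scanning left to right for freq == 1:
  Position 0 ('d'): freq=3, skip
  Position 1 ('e'): unique! => answer = 1

1


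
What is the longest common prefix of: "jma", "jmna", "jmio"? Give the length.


Words: jma, jmna, jmio
  Position 0: all 'j' => match
  Position 1: all 'm' => match
  Position 2: ('a', 'n', 'i') => mismatch, stop
LCP = "jm" (length 2)

2


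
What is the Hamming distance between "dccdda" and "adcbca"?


Comparing "dccdda" and "adcbca" position by position:
  Position 0: 'd' vs 'a' => differ
  Position 1: 'c' vs 'd' => differ
  Position 2: 'c' vs 'c' => same
  Position 3: 'd' vs 'b' => differ
  Position 4: 'd' vs 'c' => differ
  Position 5: 'a' vs 'a' => same
Total differences (Hamming distance): 4

4


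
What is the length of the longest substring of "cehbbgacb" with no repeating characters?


Input: "cehbbgacb"
Sliding window (track last position of each char):
  Position 0 ('c'): window [0,0] length 1 -- new best
  Position 1 ('e'): window [0,1] length 2 -- new best
  Position 2 ('h'): window [0,2] length 3 -- new best
  Position 3 ('b'): window [0,3] length 4 -- new best
  Position 4 ('b'): repeat (last at 3), move window start to 4
  Position 4 ('b'): window [4,4] length 1
  Position 5 ('g'): window [4,5] length 2
  Position 6 ('a'): window [4,6] length 3
  Position 7 ('c'): window [4,7] length 4
  Position 8 ('b'): repeat (last at 4), move window start to 5
  Position 8 ('b'): window [5,8] length 4
Longest substring with no repeats: "cehb" with length 4

4


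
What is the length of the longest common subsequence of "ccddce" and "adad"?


LCS of "ccddce" and "adad"
DP table:
           a    d    a    d
      0    0    0    0    0
  c   0    0    0    0    0
  c   0    0    0    0    0
  d   0    0    1    1    1
  d   0    0    1    1    2
  c   0    0    1    1    2
  e   0    0    1    1    2
LCS length = dp[6][4] = 2

2


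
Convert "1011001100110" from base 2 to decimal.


Input: "1011001100110" in base 2
Positional expansion:
  Digit '1' (value 1) x 2^12 = 4096
  Digit '0' (value 0) x 2^11 = 0
  Digit '1' (value 1) x 2^10 = 1024
  Digit '1' (value 1) x 2^9 = 512
  Digit '0' (value 0) x 2^8 = 0
  Digit '0' (value 0) x 2^7 = 0
  Digit '1' (value 1) x 2^6 = 64
  Digit '1' (value 1) x 2^5 = 32
  Digit '0' (value 0) x 2^4 = 0
  Digit '0' (value 0) x 2^3 = 0
  Digit '1' (value 1) x 2^2 = 4
  Digit '1' (value 1) x 2^1 = 2
  Digit '0' (value 0) x 2^0 = 0
Sum = 5734

5734


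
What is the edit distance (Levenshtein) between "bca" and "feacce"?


Computing edit distance: "bca" -> "feacce"
DP table:
           f    e    a    c    c    e
      0    1    2    3    4    5    6
  b   1    1    2    3    4    5    6
  c   2    2    2    3    3    4    5
  a   3    3    3    2    3    4    5
Edit distance = dp[3][6] = 5

5


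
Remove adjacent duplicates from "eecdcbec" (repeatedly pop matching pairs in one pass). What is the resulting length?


Input: eecdcbec
Stack-based adjacent duplicate removal:
  Read 'e': push. Stack: e
  Read 'e': matches stack top 'e' => pop. Stack: (empty)
  Read 'c': push. Stack: c
  Read 'd': push. Stack: cd
  Read 'c': push. Stack: cdc
  Read 'b': push. Stack: cdcb
  Read 'e': push. Stack: cdcbe
  Read 'c': push. Stack: cdcbec
Final stack: "cdcbec" (length 6)

6


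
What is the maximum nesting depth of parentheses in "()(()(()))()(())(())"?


Input: "()(()(()))()(())(())"
Tracking depth:
  Position 0 '(': depth becomes 1
  Position 1 ')': depth becomes 0
  Position 2 '(': depth becomes 1
  Position 3 '(': depth becomes 2
  Position 4 ')': depth becomes 1
  Position 5 '(': depth becomes 2
  Position 6 '(': depth becomes 3
  Position 7 ')': depth becomes 2
  Position 8 ')': depth becomes 1
  Position 9 ')': depth becomes 0
  Position 10 '(': depth becomes 1
  Position 11 ')': depth becomes 0
  Position 12 '(': depth becomes 1
  Position 13 '(': depth becomes 2
  Position 14 ')': depth becomes 1
  Position 15 ')': depth becomes 0
  Position 16 '(': depth becomes 1
  Position 17 '(': depth becomes 2
  Position 18 ')': depth becomes 1
  Position 19 ')': depth becomes 0
Maximum depth reached: 3

3


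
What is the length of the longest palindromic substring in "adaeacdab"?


Input: "adaeacdab"
Checking substrings for palindromes:
  [0:3] "ada" (len 3) => palindrome
  [2:5] "aea" (len 3) => palindrome
Longest palindromic substring: "ada" with length 3

3


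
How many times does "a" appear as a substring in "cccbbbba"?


Searching for "a" in "cccbbbba"
Scanning each position:
  Position 0: "c" => no
  Position 1: "c" => no
  Position 2: "c" => no
  Position 3: "b" => no
  Position 4: "b" => no
  Position 5: "b" => no
  Position 6: "b" => no
  Position 7: "a" => MATCH
Total occurrences: 1

1


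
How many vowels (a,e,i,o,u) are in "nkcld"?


Input: nkcld
Checking each character:
  'n' at position 0: consonant
  'k' at position 1: consonant
  'c' at position 2: consonant
  'l' at position 3: consonant
  'd' at position 4: consonant
Total vowels: 0

0


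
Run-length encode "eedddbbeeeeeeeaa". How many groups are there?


Input: eedddbbeeeeeeeaa
Scanning for consecutive runs:
  Group 1: 'e' x 2 (positions 0-1)
  Group 2: 'd' x 3 (positions 2-4)
  Group 3: 'b' x 2 (positions 5-6)
  Group 4: 'e' x 7 (positions 7-13)
  Group 5: 'a' x 2 (positions 14-15)
Total groups: 5

5


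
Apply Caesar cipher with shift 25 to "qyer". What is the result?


Caesar cipher: shift "qyer" by 25
  'q' (pos 16) + 25 = pos 15 = 'p'
  'y' (pos 24) + 25 = pos 23 = 'x'
  'e' (pos 4) + 25 = pos 3 = 'd'
  'r' (pos 17) + 25 = pos 16 = 'q'
Result: pxdq

pxdq


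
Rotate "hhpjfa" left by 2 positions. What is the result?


Input: "hhpjfa", rotate left by 2
First 2 characters: "hh"
Remaining characters: "pjfa"
Concatenate remaining + first: "pjfa" + "hh" = "pjfahh"

pjfahh


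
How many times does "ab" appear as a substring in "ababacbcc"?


Searching for "ab" in "ababacbcc"
Scanning each position:
  Position 0: "ab" => MATCH
  Position 1: "ba" => no
  Position 2: "ab" => MATCH
  Position 3: "ba" => no
  Position 4: "ac" => no
  Position 5: "cb" => no
  Position 6: "bc" => no
  Position 7: "cc" => no
Total occurrences: 2

2


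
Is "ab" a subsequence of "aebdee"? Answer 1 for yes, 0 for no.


Check if "ab" is a subsequence of "aebdee"
Greedy scan:
  Position 0 ('a'): matches sub[0] = 'a'
  Position 1 ('e'): no match needed
  Position 2 ('b'): matches sub[1] = 'b'
  Position 3 ('d'): no match needed
  Position 4 ('e'): no match needed
  Position 5 ('e'): no match needed
All 2 characters matched => is a subsequence

1


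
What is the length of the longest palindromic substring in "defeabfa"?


Input: "defeabfa"
Checking substrings for palindromes:
  [1:4] "efe" (len 3) => palindrome
Longest palindromic substring: "efe" with length 3

3


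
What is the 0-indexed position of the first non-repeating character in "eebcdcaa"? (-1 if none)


Input: eebcdcaa
Character frequencies:
  'a': 2
  'b': 1
  'c': 2
  'd': 1
  'e': 2
Scanning left to right for freq == 1:
  Position 0 ('e'): freq=2, skip
  Position 1 ('e'): freq=2, skip
  Position 2 ('b'): unique! => answer = 2

2


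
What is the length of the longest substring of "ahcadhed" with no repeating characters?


Input: "ahcadhed"
Sliding window (track last position of each char):
  Position 0 ('a'): window [0,0] length 1 -- new best
  Position 1 ('h'): window [0,1] length 2 -- new best
  Position 2 ('c'): window [0,2] length 3 -- new best
  Position 3 ('a'): repeat (last at 0), move window start to 1
  Position 3 ('a'): window [1,3] length 3
  Position 4 ('d'): window [1,4] length 4 -- new best
  Position 5 ('h'): repeat (last at 1), move window start to 2
  Position 5 ('h'): window [2,5] length 4
  Position 6 ('e'): window [2,6] length 5 -- new best
  Position 7 ('d'): repeat (last at 4), move window start to 5
  Position 7 ('d'): window [5,7] length 3
Longest substring with no repeats: "cadhe" with length 5

5
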